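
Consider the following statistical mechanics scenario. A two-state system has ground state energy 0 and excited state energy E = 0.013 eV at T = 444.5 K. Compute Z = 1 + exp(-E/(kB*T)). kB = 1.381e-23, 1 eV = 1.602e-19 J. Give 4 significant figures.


Step 1: Compute beta*E = E*eV/(kB*T) = 0.013*1.602e-19/(1.381e-23*444.5) = 0.3393
Step 2: exp(-beta*E) = exp(-0.3393) = 0.7123
Step 3: Z = 1 + 0.7123 = 1.712

1.712


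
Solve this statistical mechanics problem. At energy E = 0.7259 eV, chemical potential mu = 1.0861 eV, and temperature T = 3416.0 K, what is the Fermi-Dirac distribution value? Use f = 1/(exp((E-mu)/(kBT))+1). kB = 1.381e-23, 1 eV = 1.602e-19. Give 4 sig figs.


Step 1: (E - mu) = 0.7259 - 1.0861 = -0.3602 eV
Step 2: Convert: (E-mu)*eV = -5.77e-20 J
Step 3: x = (E-mu)*eV/(kB*T) = -1.223
Step 4: f = 1/(exp(-1.223)+1) = 0.7726

0.7726


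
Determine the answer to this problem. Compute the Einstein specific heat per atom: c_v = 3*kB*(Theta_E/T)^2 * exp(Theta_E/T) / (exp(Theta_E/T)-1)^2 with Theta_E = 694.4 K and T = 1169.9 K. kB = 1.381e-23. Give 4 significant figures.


Step 1: x = Theta_E/T = 694.4/1169.9 = 0.5936
Step 2: x^2 = 0.3523
Step 3: exp(x) = 1.81
Step 4: c_v = 3*1.381e-23*0.3523*1.81/(1.81-1)^2 = 4.023e-23

4.023e-23


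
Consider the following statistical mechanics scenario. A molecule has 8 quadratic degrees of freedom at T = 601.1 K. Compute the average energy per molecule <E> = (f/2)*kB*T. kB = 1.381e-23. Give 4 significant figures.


Step 1: f/2 = 8/2 = 4
Step 2: kB*T = 1.381e-23 * 601.1 = 8.301e-21
Step 3: <E> = 4 * 8.301e-21 = 3.32e-20 J

3.32e-20


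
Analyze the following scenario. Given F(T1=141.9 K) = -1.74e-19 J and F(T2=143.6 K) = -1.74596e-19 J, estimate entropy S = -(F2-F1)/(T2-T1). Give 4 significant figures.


Step 1: dF = F2 - F1 = -1.74596e-19 - (-1.74e-19) = -5.96e-22 J
Step 2: dT = T2 - T1 = 143.6 - 141.9 = 1.7 K
Step 3: S = -dF/dT = -(-5.96e-22)/1.7 = 3.506e-22 J/K

3.506e-22


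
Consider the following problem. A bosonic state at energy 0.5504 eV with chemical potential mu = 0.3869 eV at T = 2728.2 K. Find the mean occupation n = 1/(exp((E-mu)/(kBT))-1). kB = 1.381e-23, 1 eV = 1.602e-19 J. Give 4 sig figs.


Step 1: (E - mu) = 0.1635 eV
Step 2: x = (E-mu)*eV/(kB*T) = 0.1635*1.602e-19/(1.381e-23*2728.2) = 0.6952
Step 3: exp(x) = 2.004
Step 4: n = 1/(exp(x)-1) = 0.9959

0.9959


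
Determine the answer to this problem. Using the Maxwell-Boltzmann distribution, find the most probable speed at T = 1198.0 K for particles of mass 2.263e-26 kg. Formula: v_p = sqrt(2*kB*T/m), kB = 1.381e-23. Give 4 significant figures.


Step 1: Numerator = 2*kB*T = 2*1.381e-23*1198.0 = 3.309e-20
Step 2: Ratio = 3.309e-20 / 2.263e-26 = 1.462e+06
Step 3: v_p = sqrt(1.462e+06) = 1209 m/s

1209


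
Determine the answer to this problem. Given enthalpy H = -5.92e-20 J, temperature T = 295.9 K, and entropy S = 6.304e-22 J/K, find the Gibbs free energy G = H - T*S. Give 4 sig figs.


Step 1: T*S = 295.9 * 6.304e-22 = 1.865e-19 J
Step 2: G = H - T*S = -5.92e-20 - 1.865e-19
Step 3: G = -2.457e-19 J

-2.457e-19


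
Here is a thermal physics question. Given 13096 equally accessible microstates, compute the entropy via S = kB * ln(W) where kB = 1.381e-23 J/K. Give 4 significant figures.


Step 1: ln(W) = ln(13096) = 9.48
Step 2: S = kB * ln(W) = 1.381e-23 * 9.48
Step 3: S = 1.309e-22 J/K

1.309e-22


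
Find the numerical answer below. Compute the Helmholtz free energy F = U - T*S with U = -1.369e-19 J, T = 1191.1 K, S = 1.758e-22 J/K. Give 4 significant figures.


Step 1: T*S = 1191.1 * 1.758e-22 = 2.094e-19 J
Step 2: F = U - T*S = -1.369e-19 - 2.094e-19
Step 3: F = -3.463e-19 J

-3.463e-19


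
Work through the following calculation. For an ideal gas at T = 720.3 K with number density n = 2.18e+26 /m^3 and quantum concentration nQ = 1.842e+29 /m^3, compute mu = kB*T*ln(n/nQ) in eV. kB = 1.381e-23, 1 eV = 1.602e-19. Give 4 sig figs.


Step 1: n/nQ = 2.18e+26/1.842e+29 = 0.001183
Step 2: ln(n/nQ) = -6.739
Step 3: mu = kB*T*ln(n/nQ) = 9.947e-21*-6.739 = -6.704e-20 J
Step 4: Convert to eV: -6.704e-20/1.602e-19 = -0.4185 eV

-0.4185


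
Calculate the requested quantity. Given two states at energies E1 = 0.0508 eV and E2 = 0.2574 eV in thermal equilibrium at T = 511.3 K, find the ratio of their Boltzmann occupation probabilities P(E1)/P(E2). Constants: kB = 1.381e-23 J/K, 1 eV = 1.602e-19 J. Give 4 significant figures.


Step 1: Compute energy difference dE = E1 - E2 = 0.0508 - 0.2574 = -0.2066 eV
Step 2: Convert to Joules: dE_J = -0.2066 * 1.602e-19 = -3.31e-20 J
Step 3: Compute exponent = -dE_J / (kB * T) = -(-3.31e-20) / (1.381e-23 * 511.3) = 4.687
Step 4: P(E1)/P(E2) = exp(4.687) = 108.6

108.6


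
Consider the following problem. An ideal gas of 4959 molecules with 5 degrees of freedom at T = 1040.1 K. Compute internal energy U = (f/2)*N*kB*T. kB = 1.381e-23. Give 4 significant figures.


Step 1: f/2 = 5/2 = 2.5
Step 2: N*kB*T = 4959*1.381e-23*1040.1 = 7.123e-17
Step 3: U = 2.5 * 7.123e-17 = 1.781e-16 J

1.781e-16


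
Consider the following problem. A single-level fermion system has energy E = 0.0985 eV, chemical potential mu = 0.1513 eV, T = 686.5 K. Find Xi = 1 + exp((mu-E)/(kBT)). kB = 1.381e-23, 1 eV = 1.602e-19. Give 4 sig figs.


Step 1: (mu - E) = 0.1513 - 0.0985 = 0.0528 eV
Step 2: x = (mu-E)*eV/(kB*T) = 0.0528*1.602e-19/(1.381e-23*686.5) = 0.8922
Step 3: exp(x) = 2.44
Step 4: Xi = 1 + 2.44 = 3.44

3.44


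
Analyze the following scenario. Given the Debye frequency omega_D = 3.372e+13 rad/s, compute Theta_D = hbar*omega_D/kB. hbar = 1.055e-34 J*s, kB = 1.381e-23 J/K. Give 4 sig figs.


Step 1: hbar*omega_D = 1.055e-34 * 3.372e+13 = 3.557e-21 J
Step 2: Theta_D = 3.557e-21 / 1.381e-23
Step 3: Theta_D = 257.6 K

257.6


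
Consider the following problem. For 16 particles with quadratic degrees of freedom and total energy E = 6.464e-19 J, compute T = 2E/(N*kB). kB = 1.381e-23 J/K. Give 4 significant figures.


Step 1: Numerator = 2*E = 2*6.464e-19 = 1.293e-18 J
Step 2: Denominator = N*kB = 16*1.381e-23 = 2.21e-22
Step 3: T = 1.293e-18 / 2.21e-22 = 5851 K

5851


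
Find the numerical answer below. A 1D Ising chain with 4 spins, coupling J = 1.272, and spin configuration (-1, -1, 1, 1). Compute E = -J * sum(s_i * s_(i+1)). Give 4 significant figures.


Step 1: Nearest-neighbor products: 1, -1, 1
Step 2: Sum of products = 1
Step 3: E = -1.272 * 1 = -1.272

-1.272


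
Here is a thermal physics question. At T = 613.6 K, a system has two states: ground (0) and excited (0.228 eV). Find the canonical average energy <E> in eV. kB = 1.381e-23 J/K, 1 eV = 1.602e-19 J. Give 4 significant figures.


Step 1: beta*E = 0.228*1.602e-19/(1.381e-23*613.6) = 4.31
Step 2: exp(-beta*E) = 0.01343
Step 3: <E> = 0.228*0.01343/(1+0.01343) = 0.003021 eV

0.003021


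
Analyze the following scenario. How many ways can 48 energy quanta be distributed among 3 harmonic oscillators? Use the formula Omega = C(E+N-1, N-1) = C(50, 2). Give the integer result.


Step 1: Use binomial coefficient C(50, 2)
Step 2: Numerator = 50! / 48!
Step 3: Denominator = 2!
Step 4: Omega = 1225

1225


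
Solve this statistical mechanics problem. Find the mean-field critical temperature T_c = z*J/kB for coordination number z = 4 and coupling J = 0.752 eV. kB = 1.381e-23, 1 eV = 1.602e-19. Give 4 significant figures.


Step 1: z*J = 4*0.752 = 3.008 eV
Step 2: Convert to Joules: 3.008*1.602e-19 = 4.819e-19 J
Step 3: T_c = 4.819e-19 / 1.381e-23 = 3.489e+04 K

3.489e+04


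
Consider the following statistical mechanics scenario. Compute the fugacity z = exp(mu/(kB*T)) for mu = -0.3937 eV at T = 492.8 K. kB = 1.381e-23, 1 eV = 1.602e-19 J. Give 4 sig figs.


Step 1: Convert mu to Joules: -0.3937*1.602e-19 = -6.307e-20 J
Step 2: kB*T = 1.381e-23*492.8 = 6.806e-21 J
Step 3: mu/(kB*T) = -9.268
Step 4: z = exp(-9.268) = 9.444e-05

9.444e-05


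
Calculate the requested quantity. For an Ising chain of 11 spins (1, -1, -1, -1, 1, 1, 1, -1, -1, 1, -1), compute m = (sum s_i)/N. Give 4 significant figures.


Step 1: Count up spins (+1): 5, down spins (-1): 6
Step 2: Total magnetization M = 5 - 6 = -1
Step 3: m = M/N = -1/11 = -0.09091

-0.09091


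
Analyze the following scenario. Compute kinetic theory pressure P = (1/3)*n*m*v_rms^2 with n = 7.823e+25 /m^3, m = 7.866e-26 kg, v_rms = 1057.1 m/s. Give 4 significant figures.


Step 1: v_rms^2 = 1057.1^2 = 1.117e+06
Step 2: n*m = 7.823e+25*7.866e-26 = 6.154
Step 3: P = (1/3)*6.154*1.117e+06 = 2.292e+06 Pa

2.292e+06


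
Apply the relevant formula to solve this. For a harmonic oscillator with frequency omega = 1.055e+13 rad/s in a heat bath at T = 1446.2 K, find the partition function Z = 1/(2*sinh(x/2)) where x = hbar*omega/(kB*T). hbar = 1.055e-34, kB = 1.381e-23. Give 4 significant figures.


Step 1: Compute x = hbar*omega/(kB*T) = 1.055e-34*1.055e+13/(1.381e-23*1446.2) = 0.05573
Step 2: x/2 = 0.02786
Step 3: sinh(x/2) = 0.02787
Step 4: Z = 1/(2*0.02787) = 17.94

17.94


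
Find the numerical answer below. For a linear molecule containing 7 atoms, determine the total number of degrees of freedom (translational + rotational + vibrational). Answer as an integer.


Step 1: Translational DOF = 3
Step 2: Rotational DOF (linear) = 2
Step 3: Vibrational DOF = 3*7 - 5 = 16
Step 4: Total = 3 + 2 + 16 = 21

21


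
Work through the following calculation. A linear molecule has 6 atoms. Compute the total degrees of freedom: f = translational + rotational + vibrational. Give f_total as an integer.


Step 1: Translational DOF = 3
Step 2: Rotational DOF (linear) = 2
Step 3: Vibrational DOF = 3*6 - 5 = 13
Step 4: Total = 3 + 2 + 13 = 18

18


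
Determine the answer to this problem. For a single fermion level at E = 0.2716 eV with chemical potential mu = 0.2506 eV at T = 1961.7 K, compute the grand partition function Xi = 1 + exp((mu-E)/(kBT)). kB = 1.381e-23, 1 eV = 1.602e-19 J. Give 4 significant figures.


Step 1: (mu - E) = 0.2506 - 0.2716 = -0.021 eV
Step 2: x = (mu-E)*eV/(kB*T) = -0.021*1.602e-19/(1.381e-23*1961.7) = -0.1242
Step 3: exp(x) = 0.8832
Step 4: Xi = 1 + 0.8832 = 1.883

1.883


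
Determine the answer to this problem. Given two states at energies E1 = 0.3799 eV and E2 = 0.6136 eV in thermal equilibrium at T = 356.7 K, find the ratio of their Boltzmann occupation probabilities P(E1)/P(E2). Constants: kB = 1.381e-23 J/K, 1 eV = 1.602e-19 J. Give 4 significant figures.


Step 1: Compute energy difference dE = E1 - E2 = 0.3799 - 0.6136 = -0.2337 eV
Step 2: Convert to Joules: dE_J = -0.2337 * 1.602e-19 = -3.744e-20 J
Step 3: Compute exponent = -dE_J / (kB * T) = -(-3.744e-20) / (1.381e-23 * 356.7) = 7.6
Step 4: P(E1)/P(E2) = exp(7.6) = 1999

1999


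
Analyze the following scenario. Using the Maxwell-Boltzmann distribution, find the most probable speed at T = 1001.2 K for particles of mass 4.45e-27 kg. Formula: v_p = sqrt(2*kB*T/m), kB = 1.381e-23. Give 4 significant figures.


Step 1: Numerator = 2*kB*T = 2*1.381e-23*1001.2 = 2.765e-20
Step 2: Ratio = 2.765e-20 / 4.45e-27 = 6.214e+06
Step 3: v_p = sqrt(6.214e+06) = 2493 m/s

2493


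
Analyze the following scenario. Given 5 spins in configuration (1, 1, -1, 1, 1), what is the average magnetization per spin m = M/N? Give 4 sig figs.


Step 1: Count up spins (+1): 4, down spins (-1): 1
Step 2: Total magnetization M = 4 - 1 = 3
Step 3: m = M/N = 3/5 = 0.6

0.6


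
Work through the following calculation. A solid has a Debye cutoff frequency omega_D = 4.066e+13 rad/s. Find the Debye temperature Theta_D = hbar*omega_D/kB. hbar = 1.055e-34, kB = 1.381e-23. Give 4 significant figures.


Step 1: hbar*omega_D = 1.055e-34 * 4.066e+13 = 4.29e-21 J
Step 2: Theta_D = 4.29e-21 / 1.381e-23
Step 3: Theta_D = 310.6 K

310.6


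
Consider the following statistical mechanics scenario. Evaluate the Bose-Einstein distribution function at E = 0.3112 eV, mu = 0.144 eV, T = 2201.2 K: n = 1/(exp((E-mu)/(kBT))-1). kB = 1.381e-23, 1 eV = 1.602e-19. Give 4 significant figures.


Step 1: (E - mu) = 0.1672 eV
Step 2: x = (E-mu)*eV/(kB*T) = 0.1672*1.602e-19/(1.381e-23*2201.2) = 0.8811
Step 3: exp(x) = 2.414
Step 4: n = 1/(exp(x)-1) = 0.7074

0.7074


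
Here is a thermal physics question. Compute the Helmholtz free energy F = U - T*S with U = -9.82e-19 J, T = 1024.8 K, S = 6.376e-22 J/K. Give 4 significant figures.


Step 1: T*S = 1024.8 * 6.376e-22 = 6.534e-19 J
Step 2: F = U - T*S = -9.82e-19 - 6.534e-19
Step 3: F = -1.635e-18 J

-1.635e-18


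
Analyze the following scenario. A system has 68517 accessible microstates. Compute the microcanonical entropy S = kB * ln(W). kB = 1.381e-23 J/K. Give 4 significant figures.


Step 1: ln(W) = ln(68517) = 11.13
Step 2: S = kB * ln(W) = 1.381e-23 * 11.13
Step 3: S = 1.538e-22 J/K

1.538e-22


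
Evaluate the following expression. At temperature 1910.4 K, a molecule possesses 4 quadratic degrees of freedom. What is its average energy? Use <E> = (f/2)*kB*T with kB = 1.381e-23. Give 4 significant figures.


Step 1: f/2 = 4/2 = 2
Step 2: kB*T = 1.381e-23 * 1910.4 = 2.638e-20
Step 3: <E> = 2 * 2.638e-20 = 5.277e-20 J

5.277e-20


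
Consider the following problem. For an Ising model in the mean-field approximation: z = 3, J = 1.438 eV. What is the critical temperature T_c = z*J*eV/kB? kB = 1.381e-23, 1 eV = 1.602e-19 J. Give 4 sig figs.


Step 1: z*J = 3*1.438 = 4.314 eV
Step 2: Convert to Joules: 4.314*1.602e-19 = 6.911e-19 J
Step 3: T_c = 6.911e-19 / 1.381e-23 = 5.004e+04 K

5.004e+04


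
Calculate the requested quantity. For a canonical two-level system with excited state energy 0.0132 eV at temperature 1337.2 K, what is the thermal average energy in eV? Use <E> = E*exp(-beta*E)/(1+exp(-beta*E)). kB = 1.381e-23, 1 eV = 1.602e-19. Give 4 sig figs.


Step 1: beta*E = 0.0132*1.602e-19/(1.381e-23*1337.2) = 0.1145
Step 2: exp(-beta*E) = 0.8918
Step 3: <E> = 0.0132*0.8918/(1+0.8918) = 0.006223 eV

0.006223


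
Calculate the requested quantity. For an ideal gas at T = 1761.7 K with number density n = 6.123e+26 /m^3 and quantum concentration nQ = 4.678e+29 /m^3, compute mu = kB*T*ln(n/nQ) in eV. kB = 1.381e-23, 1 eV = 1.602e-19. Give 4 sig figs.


Step 1: n/nQ = 6.123e+26/4.678e+29 = 0.001309
Step 2: ln(n/nQ) = -6.639
Step 3: mu = kB*T*ln(n/nQ) = 2.433e-20*-6.639 = -1.615e-19 J
Step 4: Convert to eV: -1.615e-19/1.602e-19 = -1.008 eV

-1.008


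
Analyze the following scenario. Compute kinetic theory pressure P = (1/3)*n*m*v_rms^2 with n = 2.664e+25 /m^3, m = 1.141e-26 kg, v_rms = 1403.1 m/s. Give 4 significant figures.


Step 1: v_rms^2 = 1403.1^2 = 1.969e+06
Step 2: n*m = 2.664e+25*1.141e-26 = 0.304
Step 3: P = (1/3)*0.304*1.969e+06 = 1.995e+05 Pa

1.995e+05


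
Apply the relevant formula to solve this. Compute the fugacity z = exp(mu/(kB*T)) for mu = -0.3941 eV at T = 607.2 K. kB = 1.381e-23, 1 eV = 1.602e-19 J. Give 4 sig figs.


Step 1: Convert mu to Joules: -0.3941*1.602e-19 = -6.313e-20 J
Step 2: kB*T = 1.381e-23*607.2 = 8.385e-21 J
Step 3: mu/(kB*T) = -7.529
Step 4: z = exp(-7.529) = 0.0005372

0.0005372


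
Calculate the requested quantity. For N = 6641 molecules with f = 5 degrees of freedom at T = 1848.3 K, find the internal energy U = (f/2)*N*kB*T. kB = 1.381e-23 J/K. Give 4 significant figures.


Step 1: f/2 = 5/2 = 2.5
Step 2: N*kB*T = 6641*1.381e-23*1848.3 = 1.695e-16
Step 3: U = 2.5 * 1.695e-16 = 4.238e-16 J

4.238e-16


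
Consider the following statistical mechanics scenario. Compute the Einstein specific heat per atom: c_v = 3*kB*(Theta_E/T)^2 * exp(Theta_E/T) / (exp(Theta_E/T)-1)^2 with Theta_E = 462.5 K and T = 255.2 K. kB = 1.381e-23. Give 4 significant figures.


Step 1: x = Theta_E/T = 462.5/255.2 = 1.812
Step 2: x^2 = 3.284
Step 3: exp(x) = 6.125
Step 4: c_v = 3*1.381e-23*3.284*6.125/(6.125-1)^2 = 3.174e-23

3.174e-23


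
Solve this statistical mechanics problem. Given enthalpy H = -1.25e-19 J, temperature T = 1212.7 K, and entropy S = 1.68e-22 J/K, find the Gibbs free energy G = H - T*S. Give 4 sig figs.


Step 1: T*S = 1212.7 * 1.68e-22 = 2.037e-19 J
Step 2: G = H - T*S = -1.25e-19 - 2.037e-19
Step 3: G = -3.287e-19 J

-3.287e-19


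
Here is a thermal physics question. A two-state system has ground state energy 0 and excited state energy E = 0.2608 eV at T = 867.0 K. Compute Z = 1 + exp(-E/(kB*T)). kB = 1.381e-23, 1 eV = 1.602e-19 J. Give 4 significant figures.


Step 1: Compute beta*E = E*eV/(kB*T) = 0.2608*1.602e-19/(1.381e-23*867.0) = 3.489
Step 2: exp(-beta*E) = exp(-3.489) = 0.03052
Step 3: Z = 1 + 0.03052 = 1.031

1.031


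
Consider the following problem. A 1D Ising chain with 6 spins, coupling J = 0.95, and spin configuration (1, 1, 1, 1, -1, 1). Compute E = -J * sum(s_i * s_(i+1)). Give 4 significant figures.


Step 1: Nearest-neighbor products: 1, 1, 1, -1, -1
Step 2: Sum of products = 1
Step 3: E = -0.95 * 1 = -0.95

-0.95


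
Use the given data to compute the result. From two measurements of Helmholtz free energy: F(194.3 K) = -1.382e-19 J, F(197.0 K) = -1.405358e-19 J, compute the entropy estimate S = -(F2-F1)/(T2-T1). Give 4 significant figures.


Step 1: dF = F2 - F1 = -1.405358e-19 - (-1.382e-19) = -2.3358e-21 J
Step 2: dT = T2 - T1 = 197.0 - 194.3 = 2.7 K
Step 3: S = -dF/dT = -(-2.3358e-21)/2.7 = 8.651e-22 J/K

8.651e-22


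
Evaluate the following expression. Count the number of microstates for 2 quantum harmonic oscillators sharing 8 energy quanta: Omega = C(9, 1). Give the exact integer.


Step 1: Use binomial coefficient C(9, 1)
Step 2: Numerator = 9! / 8!
Step 3: Denominator = 1!
Step 4: Omega = 9

9


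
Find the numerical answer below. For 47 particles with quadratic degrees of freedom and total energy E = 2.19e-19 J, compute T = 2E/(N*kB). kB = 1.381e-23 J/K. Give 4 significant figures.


Step 1: Numerator = 2*E = 2*2.19e-19 = 4.38e-19 J
Step 2: Denominator = N*kB = 47*1.381e-23 = 6.491e-22
Step 3: T = 4.38e-19 / 6.491e-22 = 674.8 K

674.8


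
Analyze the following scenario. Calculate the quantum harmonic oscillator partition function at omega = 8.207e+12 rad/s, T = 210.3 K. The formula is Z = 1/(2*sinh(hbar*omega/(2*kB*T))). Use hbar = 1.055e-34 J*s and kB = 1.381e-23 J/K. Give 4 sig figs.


Step 1: Compute x = hbar*omega/(kB*T) = 1.055e-34*8.207e+12/(1.381e-23*210.3) = 0.2981
Step 2: x/2 = 0.1491
Step 3: sinh(x/2) = 0.1496
Step 4: Z = 1/(2*0.1496) = 3.342

3.342


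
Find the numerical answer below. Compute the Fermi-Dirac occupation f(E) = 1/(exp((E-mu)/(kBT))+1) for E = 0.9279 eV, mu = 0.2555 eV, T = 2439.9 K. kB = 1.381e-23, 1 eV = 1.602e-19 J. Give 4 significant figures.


Step 1: (E - mu) = 0.9279 - 0.2555 = 0.6724 eV
Step 2: Convert: (E-mu)*eV = 1.077e-19 J
Step 3: x = (E-mu)*eV/(kB*T) = 3.197
Step 4: f = 1/(exp(3.197)+1) = 0.03928

0.03928


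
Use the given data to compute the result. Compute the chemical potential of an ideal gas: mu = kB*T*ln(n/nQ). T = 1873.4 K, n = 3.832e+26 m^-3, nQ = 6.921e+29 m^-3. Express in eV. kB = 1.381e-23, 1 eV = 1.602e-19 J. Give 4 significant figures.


Step 1: n/nQ = 3.832e+26/6.921e+29 = 0.0005537
Step 2: ln(n/nQ) = -7.499
Step 3: mu = kB*T*ln(n/nQ) = 2.587e-20*-7.499 = -1.94e-19 J
Step 4: Convert to eV: -1.94e-19/1.602e-19 = -1.211 eV

-1.211


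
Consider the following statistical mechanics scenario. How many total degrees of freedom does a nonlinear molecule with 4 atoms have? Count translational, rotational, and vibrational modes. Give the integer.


Step 1: Translational DOF = 3
Step 2: Rotational DOF (nonlinear) = 3
Step 3: Vibrational DOF = 3*4 - 6 = 6
Step 4: Total = 3 + 3 + 6 = 12

12


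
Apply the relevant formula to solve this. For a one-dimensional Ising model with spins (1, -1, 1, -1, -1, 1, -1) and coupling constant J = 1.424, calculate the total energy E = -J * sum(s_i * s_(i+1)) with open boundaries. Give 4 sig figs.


Step 1: Nearest-neighbor products: -1, -1, -1, 1, -1, -1
Step 2: Sum of products = -4
Step 3: E = -1.424 * -4 = 5.696

5.696


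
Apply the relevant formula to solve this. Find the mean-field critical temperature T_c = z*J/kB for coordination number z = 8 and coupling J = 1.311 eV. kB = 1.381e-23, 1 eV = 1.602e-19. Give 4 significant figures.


Step 1: z*J = 8*1.311 = 10.49 eV
Step 2: Convert to Joules: 10.49*1.602e-19 = 1.68e-18 J
Step 3: T_c = 1.68e-18 / 1.381e-23 = 1.217e+05 K

1.217e+05


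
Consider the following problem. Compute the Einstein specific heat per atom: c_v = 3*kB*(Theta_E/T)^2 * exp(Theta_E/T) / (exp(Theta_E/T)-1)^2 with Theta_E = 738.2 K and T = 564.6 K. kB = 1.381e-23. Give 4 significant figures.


Step 1: x = Theta_E/T = 738.2/564.6 = 1.307
Step 2: x^2 = 1.709
Step 3: exp(x) = 3.697
Step 4: c_v = 3*1.381e-23*1.709*3.697/(3.697-1)^2 = 3.6e-23

3.6e-23


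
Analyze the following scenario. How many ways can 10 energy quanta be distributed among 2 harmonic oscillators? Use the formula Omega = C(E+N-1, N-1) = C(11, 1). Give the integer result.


Step 1: Use binomial coefficient C(11, 1)
Step 2: Numerator = 11! / 10!
Step 3: Denominator = 1!
Step 4: Omega = 11

11


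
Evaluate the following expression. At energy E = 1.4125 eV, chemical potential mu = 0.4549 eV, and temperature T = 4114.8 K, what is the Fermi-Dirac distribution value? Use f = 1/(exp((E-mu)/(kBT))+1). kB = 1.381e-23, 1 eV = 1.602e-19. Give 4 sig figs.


Step 1: (E - mu) = 1.4125 - 0.4549 = 0.9576 eV
Step 2: Convert: (E-mu)*eV = 1.534e-19 J
Step 3: x = (E-mu)*eV/(kB*T) = 2.7
Step 4: f = 1/(exp(2.7)+1) = 0.063

0.063


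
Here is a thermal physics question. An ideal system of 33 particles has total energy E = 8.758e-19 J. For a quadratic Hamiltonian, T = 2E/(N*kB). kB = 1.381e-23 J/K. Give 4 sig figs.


Step 1: Numerator = 2*E = 2*8.758e-19 = 1.752e-18 J
Step 2: Denominator = N*kB = 33*1.381e-23 = 4.557e-22
Step 3: T = 1.752e-18 / 4.557e-22 = 3844 K

3844


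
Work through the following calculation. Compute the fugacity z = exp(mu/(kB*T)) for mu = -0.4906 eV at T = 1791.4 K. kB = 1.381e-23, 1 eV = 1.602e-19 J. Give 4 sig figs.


Step 1: Convert mu to Joules: -0.4906*1.602e-19 = -7.859e-20 J
Step 2: kB*T = 1.381e-23*1791.4 = 2.474e-20 J
Step 3: mu/(kB*T) = -3.177
Step 4: z = exp(-3.177) = 0.04171

0.04171


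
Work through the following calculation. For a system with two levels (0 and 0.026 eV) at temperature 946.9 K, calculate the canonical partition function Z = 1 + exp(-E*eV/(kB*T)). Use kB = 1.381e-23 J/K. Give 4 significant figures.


Step 1: Compute beta*E = E*eV/(kB*T) = 0.026*1.602e-19/(1.381e-23*946.9) = 0.3185
Step 2: exp(-beta*E) = exp(-0.3185) = 0.7272
Step 3: Z = 1 + 0.7272 = 1.727

1.727


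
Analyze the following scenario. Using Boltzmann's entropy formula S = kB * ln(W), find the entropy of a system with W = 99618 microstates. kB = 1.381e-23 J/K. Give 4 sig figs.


Step 1: ln(W) = ln(99618) = 11.51
Step 2: S = kB * ln(W) = 1.381e-23 * 11.51
Step 3: S = 1.589e-22 J/K

1.589e-22


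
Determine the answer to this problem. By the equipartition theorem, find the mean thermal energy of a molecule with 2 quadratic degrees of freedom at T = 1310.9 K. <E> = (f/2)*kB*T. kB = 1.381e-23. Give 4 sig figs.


Step 1: f/2 = 2/2 = 1
Step 2: kB*T = 1.381e-23 * 1310.9 = 1.81e-20
Step 3: <E> = 1 * 1.81e-20 = 1.81e-20 J

1.81e-20


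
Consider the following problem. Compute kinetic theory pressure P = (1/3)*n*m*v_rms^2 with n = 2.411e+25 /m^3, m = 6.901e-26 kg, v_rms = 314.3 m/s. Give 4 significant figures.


Step 1: v_rms^2 = 314.3^2 = 9.878e+04
Step 2: n*m = 2.411e+25*6.901e-26 = 1.664
Step 3: P = (1/3)*1.664*9.878e+04 = 5.479e+04 Pa

5.479e+04


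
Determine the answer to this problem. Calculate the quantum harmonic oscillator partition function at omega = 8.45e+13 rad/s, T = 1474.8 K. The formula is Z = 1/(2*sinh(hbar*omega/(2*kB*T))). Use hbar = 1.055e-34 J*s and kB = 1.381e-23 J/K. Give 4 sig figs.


Step 1: Compute x = hbar*omega/(kB*T) = 1.055e-34*8.45e+13/(1.381e-23*1474.8) = 0.4377
Step 2: x/2 = 0.2189
Step 3: sinh(x/2) = 0.2206
Step 4: Z = 1/(2*0.2206) = 2.267

2.267


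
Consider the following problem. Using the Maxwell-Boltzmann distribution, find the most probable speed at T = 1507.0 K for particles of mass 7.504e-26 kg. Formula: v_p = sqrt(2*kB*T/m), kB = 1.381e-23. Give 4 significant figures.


Step 1: Numerator = 2*kB*T = 2*1.381e-23*1507.0 = 4.162e-20
Step 2: Ratio = 4.162e-20 / 7.504e-26 = 5.547e+05
Step 3: v_p = sqrt(5.547e+05) = 744.8 m/s

744.8


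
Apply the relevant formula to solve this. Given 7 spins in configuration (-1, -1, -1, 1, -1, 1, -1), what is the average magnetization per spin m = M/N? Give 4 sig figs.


Step 1: Count up spins (+1): 2, down spins (-1): 5
Step 2: Total magnetization M = 2 - 5 = -3
Step 3: m = M/N = -3/7 = -0.4286

-0.4286


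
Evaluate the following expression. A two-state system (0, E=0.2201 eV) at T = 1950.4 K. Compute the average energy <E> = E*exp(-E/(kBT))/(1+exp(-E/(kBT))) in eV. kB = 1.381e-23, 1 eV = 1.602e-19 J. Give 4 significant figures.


Step 1: beta*E = 0.2201*1.602e-19/(1.381e-23*1950.4) = 1.309
Step 2: exp(-beta*E) = 0.2701
Step 3: <E> = 0.2201*0.2701/(1+0.2701) = 0.0468 eV

0.0468


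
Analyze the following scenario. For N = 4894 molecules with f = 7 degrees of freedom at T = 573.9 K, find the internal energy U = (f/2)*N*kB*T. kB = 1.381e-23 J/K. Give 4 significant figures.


Step 1: f/2 = 7/2 = 3.5
Step 2: N*kB*T = 4894*1.381e-23*573.9 = 3.879e-17
Step 3: U = 3.5 * 3.879e-17 = 1.358e-16 J

1.358e-16


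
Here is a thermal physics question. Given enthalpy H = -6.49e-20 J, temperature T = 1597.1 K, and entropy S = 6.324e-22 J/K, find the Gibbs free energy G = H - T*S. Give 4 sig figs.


Step 1: T*S = 1597.1 * 6.324e-22 = 1.01e-18 J
Step 2: G = H - T*S = -6.49e-20 - 1.01e-18
Step 3: G = -1.075e-18 J

-1.075e-18


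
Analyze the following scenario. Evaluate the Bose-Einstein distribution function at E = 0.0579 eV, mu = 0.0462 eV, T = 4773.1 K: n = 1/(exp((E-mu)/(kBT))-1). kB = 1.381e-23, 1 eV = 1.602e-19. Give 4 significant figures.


Step 1: (E - mu) = 0.0117 eV
Step 2: x = (E-mu)*eV/(kB*T) = 0.0117*1.602e-19/(1.381e-23*4773.1) = 0.02844
Step 3: exp(x) = 1.029
Step 4: n = 1/(exp(x)-1) = 34.67

34.67


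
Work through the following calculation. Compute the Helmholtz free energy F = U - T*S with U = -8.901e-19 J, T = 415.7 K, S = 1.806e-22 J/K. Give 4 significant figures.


Step 1: T*S = 415.7 * 1.806e-22 = 7.508e-20 J
Step 2: F = U - T*S = -8.901e-19 - 7.508e-20
Step 3: F = -9.652e-19 J

-9.652e-19


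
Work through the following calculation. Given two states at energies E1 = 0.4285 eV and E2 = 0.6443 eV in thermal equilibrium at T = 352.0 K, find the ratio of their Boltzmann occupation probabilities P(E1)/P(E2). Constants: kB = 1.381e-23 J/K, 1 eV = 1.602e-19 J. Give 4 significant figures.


Step 1: Compute energy difference dE = E1 - E2 = 0.4285 - 0.6443 = -0.2158 eV
Step 2: Convert to Joules: dE_J = -0.2158 * 1.602e-19 = -3.457e-20 J
Step 3: Compute exponent = -dE_J / (kB * T) = -(-3.457e-20) / (1.381e-23 * 352.0) = 7.112
Step 4: P(E1)/P(E2) = exp(7.112) = 1226

1226


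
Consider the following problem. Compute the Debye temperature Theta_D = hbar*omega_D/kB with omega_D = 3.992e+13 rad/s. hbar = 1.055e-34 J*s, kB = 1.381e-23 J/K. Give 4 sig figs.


Step 1: hbar*omega_D = 1.055e-34 * 3.992e+13 = 4.212e-21 J
Step 2: Theta_D = 4.212e-21 / 1.381e-23
Step 3: Theta_D = 305 K

305


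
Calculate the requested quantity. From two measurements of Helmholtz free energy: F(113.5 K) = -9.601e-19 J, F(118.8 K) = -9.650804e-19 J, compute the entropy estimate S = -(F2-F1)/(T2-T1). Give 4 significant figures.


Step 1: dF = F2 - F1 = -9.650804e-19 - (-9.601e-19) = -4.9804e-21 J
Step 2: dT = T2 - T1 = 118.8 - 113.5 = 5.3 K
Step 3: S = -dF/dT = -(-4.9804e-21)/5.3 = 9.397e-22 J/K

9.397e-22


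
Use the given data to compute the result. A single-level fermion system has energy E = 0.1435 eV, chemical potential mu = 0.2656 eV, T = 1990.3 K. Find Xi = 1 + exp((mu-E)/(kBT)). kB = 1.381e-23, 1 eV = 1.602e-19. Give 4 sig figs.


Step 1: (mu - E) = 0.2656 - 0.1435 = 0.1221 eV
Step 2: x = (mu-E)*eV/(kB*T) = 0.1221*1.602e-19/(1.381e-23*1990.3) = 0.7116
Step 3: exp(x) = 2.037
Step 4: Xi = 1 + 2.037 = 3.037

3.037


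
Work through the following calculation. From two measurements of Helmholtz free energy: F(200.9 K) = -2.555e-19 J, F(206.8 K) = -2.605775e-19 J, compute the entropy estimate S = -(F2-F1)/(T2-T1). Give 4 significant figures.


Step 1: dF = F2 - F1 = -2.605775e-19 - (-2.555e-19) = -5.0775e-21 J
Step 2: dT = T2 - T1 = 206.8 - 200.9 = 5.9 K
Step 3: S = -dF/dT = -(-5.0775e-21)/5.9 = 8.606e-22 J/K

8.606e-22


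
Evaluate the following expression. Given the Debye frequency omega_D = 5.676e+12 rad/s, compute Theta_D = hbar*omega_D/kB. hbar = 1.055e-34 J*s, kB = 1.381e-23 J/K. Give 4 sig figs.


Step 1: hbar*omega_D = 1.055e-34 * 5.676e+12 = 5.988e-22 J
Step 2: Theta_D = 5.988e-22 / 1.381e-23
Step 3: Theta_D = 43.36 K

43.36


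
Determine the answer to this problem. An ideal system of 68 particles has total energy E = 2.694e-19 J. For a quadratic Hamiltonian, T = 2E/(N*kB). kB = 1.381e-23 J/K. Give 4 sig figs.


Step 1: Numerator = 2*E = 2*2.694e-19 = 5.388e-19 J
Step 2: Denominator = N*kB = 68*1.381e-23 = 9.391e-22
Step 3: T = 5.388e-19 / 9.391e-22 = 573.8 K

573.8


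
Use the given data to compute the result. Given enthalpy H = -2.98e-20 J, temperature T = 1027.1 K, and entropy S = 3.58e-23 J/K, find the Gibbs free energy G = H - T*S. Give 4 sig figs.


Step 1: T*S = 1027.1 * 3.58e-23 = 3.677e-20 J
Step 2: G = H - T*S = -2.98e-20 - 3.677e-20
Step 3: G = -6.657e-20 J

-6.657e-20


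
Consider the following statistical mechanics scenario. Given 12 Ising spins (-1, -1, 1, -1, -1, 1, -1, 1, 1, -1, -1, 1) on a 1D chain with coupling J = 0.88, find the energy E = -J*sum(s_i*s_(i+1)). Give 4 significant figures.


Step 1: Nearest-neighbor products: 1, -1, -1, 1, -1, -1, -1, 1, -1, 1, -1
Step 2: Sum of products = -3
Step 3: E = -0.88 * -3 = 2.64

2.64


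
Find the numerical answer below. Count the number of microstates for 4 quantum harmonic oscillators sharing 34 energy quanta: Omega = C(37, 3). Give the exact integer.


Step 1: Use binomial coefficient C(37, 3)
Step 2: Numerator = 37! / 34!
Step 3: Denominator = 3!
Step 4: Omega = 7770

7770


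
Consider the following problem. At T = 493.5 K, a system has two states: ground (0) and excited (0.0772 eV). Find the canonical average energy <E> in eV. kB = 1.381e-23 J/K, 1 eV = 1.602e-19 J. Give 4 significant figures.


Step 1: beta*E = 0.0772*1.602e-19/(1.381e-23*493.5) = 1.815
Step 2: exp(-beta*E) = 0.1629
Step 3: <E> = 0.0772*0.1629/(1+0.1629) = 0.01081 eV

0.01081


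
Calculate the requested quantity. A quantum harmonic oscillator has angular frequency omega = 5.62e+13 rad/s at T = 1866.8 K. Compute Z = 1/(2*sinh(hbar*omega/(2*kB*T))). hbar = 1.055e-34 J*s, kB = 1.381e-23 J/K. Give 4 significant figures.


Step 1: Compute x = hbar*omega/(kB*T) = 1.055e-34*5.62e+13/(1.381e-23*1866.8) = 0.23
Step 2: x/2 = 0.115
Step 3: sinh(x/2) = 0.1152
Step 4: Z = 1/(2*0.1152) = 4.339

4.339


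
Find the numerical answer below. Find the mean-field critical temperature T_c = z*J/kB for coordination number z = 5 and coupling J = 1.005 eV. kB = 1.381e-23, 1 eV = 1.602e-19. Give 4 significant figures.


Step 1: z*J = 5*1.005 = 5.025 eV
Step 2: Convert to Joules: 5.025*1.602e-19 = 8.05e-19 J
Step 3: T_c = 8.05e-19 / 1.381e-23 = 5.829e+04 K

5.829e+04


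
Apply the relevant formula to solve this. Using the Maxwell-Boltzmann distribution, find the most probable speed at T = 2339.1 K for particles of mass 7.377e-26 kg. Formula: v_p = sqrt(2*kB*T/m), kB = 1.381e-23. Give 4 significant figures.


Step 1: Numerator = 2*kB*T = 2*1.381e-23*2339.1 = 6.461e-20
Step 2: Ratio = 6.461e-20 / 7.377e-26 = 8.758e+05
Step 3: v_p = sqrt(8.758e+05) = 935.8 m/s

935.8


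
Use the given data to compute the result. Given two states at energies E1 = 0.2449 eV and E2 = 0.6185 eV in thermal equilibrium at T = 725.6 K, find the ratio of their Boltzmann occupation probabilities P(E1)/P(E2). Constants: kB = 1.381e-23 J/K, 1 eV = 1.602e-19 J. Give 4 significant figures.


Step 1: Compute energy difference dE = E1 - E2 = 0.2449 - 0.6185 = -0.3736 eV
Step 2: Convert to Joules: dE_J = -0.3736 * 1.602e-19 = -5.985e-20 J
Step 3: Compute exponent = -dE_J / (kB * T) = -(-5.985e-20) / (1.381e-23 * 725.6) = 5.973
Step 4: P(E1)/P(E2) = exp(5.973) = 392.6

392.6


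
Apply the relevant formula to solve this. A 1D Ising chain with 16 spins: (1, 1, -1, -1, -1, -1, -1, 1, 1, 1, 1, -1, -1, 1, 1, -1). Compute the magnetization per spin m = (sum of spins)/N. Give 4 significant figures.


Step 1: Count up spins (+1): 8, down spins (-1): 8
Step 2: Total magnetization M = 8 - 8 = 0
Step 3: m = M/N = 0/16 = 0

0


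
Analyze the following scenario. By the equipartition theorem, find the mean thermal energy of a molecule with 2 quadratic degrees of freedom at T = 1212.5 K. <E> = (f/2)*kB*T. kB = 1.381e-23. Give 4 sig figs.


Step 1: f/2 = 2/2 = 1
Step 2: kB*T = 1.381e-23 * 1212.5 = 1.674e-20
Step 3: <E> = 1 * 1.674e-20 = 1.674e-20 J

1.674e-20


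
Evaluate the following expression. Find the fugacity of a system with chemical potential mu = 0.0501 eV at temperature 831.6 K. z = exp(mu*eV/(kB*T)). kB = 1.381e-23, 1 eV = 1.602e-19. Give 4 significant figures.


Step 1: Convert mu to Joules: 0.0501*1.602e-19 = 8.026e-21 J
Step 2: kB*T = 1.381e-23*831.6 = 1.148e-20 J
Step 3: mu/(kB*T) = 0.6989
Step 4: z = exp(0.6989) = 2.011

2.011


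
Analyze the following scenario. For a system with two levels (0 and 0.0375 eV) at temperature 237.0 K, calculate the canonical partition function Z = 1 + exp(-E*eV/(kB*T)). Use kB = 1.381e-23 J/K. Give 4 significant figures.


Step 1: Compute beta*E = E*eV/(kB*T) = 0.0375*1.602e-19/(1.381e-23*237.0) = 1.835
Step 2: exp(-beta*E) = exp(-1.835) = 0.1595
Step 3: Z = 1 + 0.1595 = 1.16

1.16


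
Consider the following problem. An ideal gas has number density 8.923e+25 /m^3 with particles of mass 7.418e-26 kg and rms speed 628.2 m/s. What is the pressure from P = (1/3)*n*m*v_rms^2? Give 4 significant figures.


Step 1: v_rms^2 = 628.2^2 = 3.946e+05
Step 2: n*m = 8.923e+25*7.418e-26 = 6.619
Step 3: P = (1/3)*6.619*3.946e+05 = 8.707e+05 Pa

8.707e+05


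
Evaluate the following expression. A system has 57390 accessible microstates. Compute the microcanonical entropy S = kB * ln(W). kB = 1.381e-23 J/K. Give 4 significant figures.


Step 1: ln(W) = ln(57390) = 10.96
Step 2: S = kB * ln(W) = 1.381e-23 * 10.96
Step 3: S = 1.513e-22 J/K

1.513e-22


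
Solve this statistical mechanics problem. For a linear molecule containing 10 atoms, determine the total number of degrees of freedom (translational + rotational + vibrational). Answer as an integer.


Step 1: Translational DOF = 3
Step 2: Rotational DOF (linear) = 2
Step 3: Vibrational DOF = 3*10 - 5 = 25
Step 4: Total = 3 + 2 + 25 = 30

30


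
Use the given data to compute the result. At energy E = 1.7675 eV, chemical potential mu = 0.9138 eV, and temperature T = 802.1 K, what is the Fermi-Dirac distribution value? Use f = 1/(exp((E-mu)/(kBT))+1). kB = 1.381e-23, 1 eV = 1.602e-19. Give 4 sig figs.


Step 1: (E - mu) = 1.7675 - 0.9138 = 0.8537 eV
Step 2: Convert: (E-mu)*eV = 1.368e-19 J
Step 3: x = (E-mu)*eV/(kB*T) = 12.35
Step 4: f = 1/(exp(12.35)+1) = 4.345e-06

4.345e-06


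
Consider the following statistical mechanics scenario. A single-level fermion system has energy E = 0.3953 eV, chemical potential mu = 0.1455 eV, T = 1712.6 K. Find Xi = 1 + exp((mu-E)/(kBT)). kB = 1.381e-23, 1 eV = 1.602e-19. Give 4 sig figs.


Step 1: (mu - E) = 0.1455 - 0.3953 = -0.2498 eV
Step 2: x = (mu-E)*eV/(kB*T) = -0.2498*1.602e-19/(1.381e-23*1712.6) = -1.692
Step 3: exp(x) = 0.1841
Step 4: Xi = 1 + 0.1841 = 1.184

1.184


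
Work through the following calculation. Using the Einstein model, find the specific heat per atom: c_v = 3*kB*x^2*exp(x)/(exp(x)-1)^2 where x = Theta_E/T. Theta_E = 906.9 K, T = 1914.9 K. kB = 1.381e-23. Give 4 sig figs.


Step 1: x = Theta_E/T = 906.9/1914.9 = 0.4736
Step 2: x^2 = 0.2243
Step 3: exp(x) = 1.606
Step 4: c_v = 3*1.381e-23*0.2243*1.606/(1.606-1)^2 = 4.066e-23

4.066e-23


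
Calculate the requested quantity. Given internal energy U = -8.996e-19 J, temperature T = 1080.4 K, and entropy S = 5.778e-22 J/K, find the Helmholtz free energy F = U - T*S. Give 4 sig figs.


Step 1: T*S = 1080.4 * 5.778e-22 = 6.243e-19 J
Step 2: F = U - T*S = -8.996e-19 - 6.243e-19
Step 3: F = -1.524e-18 J

-1.524e-18


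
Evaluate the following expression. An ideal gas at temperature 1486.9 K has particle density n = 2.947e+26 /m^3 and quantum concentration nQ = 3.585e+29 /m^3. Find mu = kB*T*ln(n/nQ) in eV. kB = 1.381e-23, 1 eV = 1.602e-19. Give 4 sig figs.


Step 1: n/nQ = 2.947e+26/3.585e+29 = 0.000822
Step 2: ln(n/nQ) = -7.104
Step 3: mu = kB*T*ln(n/nQ) = 2.053e-20*-7.104 = -1.459e-19 J
Step 4: Convert to eV: -1.459e-19/1.602e-19 = -0.9105 eV

-0.9105


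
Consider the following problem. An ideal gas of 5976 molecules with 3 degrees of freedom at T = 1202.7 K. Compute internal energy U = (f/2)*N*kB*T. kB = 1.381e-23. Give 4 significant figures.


Step 1: f/2 = 3/2 = 1.5
Step 2: N*kB*T = 5976*1.381e-23*1202.7 = 9.926e-17
Step 3: U = 1.5 * 9.926e-17 = 1.489e-16 J

1.489e-16


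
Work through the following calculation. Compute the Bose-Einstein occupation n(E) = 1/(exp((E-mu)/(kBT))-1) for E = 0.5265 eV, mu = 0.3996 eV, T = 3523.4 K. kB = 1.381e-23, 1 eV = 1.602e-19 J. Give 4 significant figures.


Step 1: (E - mu) = 0.1269 eV
Step 2: x = (E-mu)*eV/(kB*T) = 0.1269*1.602e-19/(1.381e-23*3523.4) = 0.4178
Step 3: exp(x) = 1.519
Step 4: n = 1/(exp(x)-1) = 1.928

1.928


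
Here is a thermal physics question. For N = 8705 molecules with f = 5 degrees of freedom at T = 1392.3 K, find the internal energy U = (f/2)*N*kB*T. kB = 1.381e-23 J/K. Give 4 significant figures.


Step 1: f/2 = 5/2 = 2.5
Step 2: N*kB*T = 8705*1.381e-23*1392.3 = 1.674e-16
Step 3: U = 2.5 * 1.674e-16 = 4.184e-16 J

4.184e-16


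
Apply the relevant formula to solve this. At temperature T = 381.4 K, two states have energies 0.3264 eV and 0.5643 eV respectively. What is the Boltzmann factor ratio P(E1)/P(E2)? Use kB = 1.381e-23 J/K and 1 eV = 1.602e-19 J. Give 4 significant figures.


Step 1: Compute energy difference dE = E1 - E2 = 0.3264 - 0.5643 = -0.2379 eV
Step 2: Convert to Joules: dE_J = -0.2379 * 1.602e-19 = -3.811e-20 J
Step 3: Compute exponent = -dE_J / (kB * T) = -(-3.811e-20) / (1.381e-23 * 381.4) = 7.236
Step 4: P(E1)/P(E2) = exp(7.236) = 1388

1388


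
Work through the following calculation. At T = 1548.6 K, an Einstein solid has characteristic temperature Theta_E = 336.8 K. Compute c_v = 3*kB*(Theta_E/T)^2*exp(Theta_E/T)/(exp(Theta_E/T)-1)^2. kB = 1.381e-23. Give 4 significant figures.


Step 1: x = Theta_E/T = 336.8/1548.6 = 0.2175
Step 2: x^2 = 0.0473
Step 3: exp(x) = 1.243
Step 4: c_v = 3*1.381e-23*0.0473*1.243/(1.243-1)^2 = 4.127e-23

4.127e-23


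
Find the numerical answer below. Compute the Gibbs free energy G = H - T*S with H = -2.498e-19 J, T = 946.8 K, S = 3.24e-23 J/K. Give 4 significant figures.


Step 1: T*S = 946.8 * 3.24e-23 = 3.068e-20 J
Step 2: G = H - T*S = -2.498e-19 - 3.068e-20
Step 3: G = -2.805e-19 J

-2.805e-19


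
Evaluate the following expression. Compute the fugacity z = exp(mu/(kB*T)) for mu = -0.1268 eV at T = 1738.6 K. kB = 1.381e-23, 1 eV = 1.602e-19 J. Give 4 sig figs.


Step 1: Convert mu to Joules: -0.1268*1.602e-19 = -2.031e-20 J
Step 2: kB*T = 1.381e-23*1738.6 = 2.401e-20 J
Step 3: mu/(kB*T) = -0.846
Step 4: z = exp(-0.846) = 0.4291

0.4291


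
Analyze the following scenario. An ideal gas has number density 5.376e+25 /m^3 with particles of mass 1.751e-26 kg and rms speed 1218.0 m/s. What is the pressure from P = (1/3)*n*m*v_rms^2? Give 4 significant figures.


Step 1: v_rms^2 = 1218.0^2 = 1.484e+06
Step 2: n*m = 5.376e+25*1.751e-26 = 0.9413
Step 3: P = (1/3)*0.9413*1.484e+06 = 4.655e+05 Pa

4.655e+05
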